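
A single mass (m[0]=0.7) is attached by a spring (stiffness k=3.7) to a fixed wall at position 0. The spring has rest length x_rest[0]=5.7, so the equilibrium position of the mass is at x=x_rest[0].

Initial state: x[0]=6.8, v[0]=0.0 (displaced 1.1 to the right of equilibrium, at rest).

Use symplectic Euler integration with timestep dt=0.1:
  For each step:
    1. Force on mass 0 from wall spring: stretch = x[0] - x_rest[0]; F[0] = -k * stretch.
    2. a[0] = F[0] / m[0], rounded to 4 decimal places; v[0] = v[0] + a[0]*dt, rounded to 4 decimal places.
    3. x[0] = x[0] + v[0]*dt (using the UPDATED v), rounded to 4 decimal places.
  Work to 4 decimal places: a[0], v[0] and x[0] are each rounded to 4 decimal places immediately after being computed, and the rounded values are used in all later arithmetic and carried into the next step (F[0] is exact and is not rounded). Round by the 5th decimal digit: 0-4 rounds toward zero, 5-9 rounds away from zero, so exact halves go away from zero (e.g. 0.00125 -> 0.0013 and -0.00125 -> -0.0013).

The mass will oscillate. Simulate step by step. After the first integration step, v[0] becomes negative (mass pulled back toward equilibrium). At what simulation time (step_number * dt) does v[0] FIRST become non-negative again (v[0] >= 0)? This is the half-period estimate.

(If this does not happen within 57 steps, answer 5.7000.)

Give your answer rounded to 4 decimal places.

Answer: 1.4000

Derivation:
Step 0: x=[6.8000] v=[0.0000]
Step 1: x=[6.7419] v=[-0.5814]
Step 2: x=[6.6287] v=[-1.1321]
Step 3: x=[6.4664] v=[-1.6230]
Step 4: x=[6.2636] v=[-2.0281]
Step 5: x=[6.0310] v=[-2.3260]
Step 6: x=[5.7809] v=[-2.5010]
Step 7: x=[5.5265] v=[-2.5438]
Step 8: x=[5.2813] v=[-2.4521]
Step 9: x=[5.0582] v=[-2.2308]
Step 10: x=[4.8690] v=[-1.8916]
Step 11: x=[4.7238] v=[-1.4524]
Step 12: x=[4.6302] v=[-0.9364]
Step 13: x=[4.5931] v=[-0.3709]
Step 14: x=[4.6145] v=[0.2142]
First v>=0 after going negative at step 14, time=1.4000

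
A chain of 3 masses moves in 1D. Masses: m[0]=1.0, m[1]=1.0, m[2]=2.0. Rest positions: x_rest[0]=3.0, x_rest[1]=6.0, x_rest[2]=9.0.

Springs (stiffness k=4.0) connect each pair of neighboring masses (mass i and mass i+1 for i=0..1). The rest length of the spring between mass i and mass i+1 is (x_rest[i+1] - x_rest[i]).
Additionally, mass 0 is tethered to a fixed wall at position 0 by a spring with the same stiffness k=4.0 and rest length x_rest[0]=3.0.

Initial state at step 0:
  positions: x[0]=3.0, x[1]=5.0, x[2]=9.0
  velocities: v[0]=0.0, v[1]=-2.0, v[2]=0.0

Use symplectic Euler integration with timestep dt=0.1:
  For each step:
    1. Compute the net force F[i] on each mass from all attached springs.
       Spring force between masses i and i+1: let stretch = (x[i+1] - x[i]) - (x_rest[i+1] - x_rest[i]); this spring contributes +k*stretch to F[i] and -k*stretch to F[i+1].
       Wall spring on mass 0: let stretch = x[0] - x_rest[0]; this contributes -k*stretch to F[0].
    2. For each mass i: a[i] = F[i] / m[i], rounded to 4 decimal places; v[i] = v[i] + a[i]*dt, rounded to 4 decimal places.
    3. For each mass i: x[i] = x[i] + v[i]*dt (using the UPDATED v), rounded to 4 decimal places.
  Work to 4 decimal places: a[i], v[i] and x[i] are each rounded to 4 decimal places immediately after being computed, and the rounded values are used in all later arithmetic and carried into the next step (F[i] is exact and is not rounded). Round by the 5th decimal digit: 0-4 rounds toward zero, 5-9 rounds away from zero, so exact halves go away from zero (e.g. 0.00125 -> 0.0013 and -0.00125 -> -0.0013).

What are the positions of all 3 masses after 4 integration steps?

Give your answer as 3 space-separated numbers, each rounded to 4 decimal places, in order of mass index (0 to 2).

Answer: 2.6176 5.0248 8.7909

Derivation:
Step 0: x=[3.0000 5.0000 9.0000] v=[0.0000 -2.0000 0.0000]
Step 1: x=[2.9600 4.8800 8.9800] v=[-0.4000 -1.2000 -0.2000]
Step 2: x=[2.8784 4.8472 8.9380] v=[-0.8160 -0.3280 -0.4200]
Step 3: x=[2.7604 4.8993 8.8742] v=[-1.1798 0.5208 -0.6382]
Step 4: x=[2.6176 5.0248 8.7909] v=[-1.4284 1.2552 -0.8332]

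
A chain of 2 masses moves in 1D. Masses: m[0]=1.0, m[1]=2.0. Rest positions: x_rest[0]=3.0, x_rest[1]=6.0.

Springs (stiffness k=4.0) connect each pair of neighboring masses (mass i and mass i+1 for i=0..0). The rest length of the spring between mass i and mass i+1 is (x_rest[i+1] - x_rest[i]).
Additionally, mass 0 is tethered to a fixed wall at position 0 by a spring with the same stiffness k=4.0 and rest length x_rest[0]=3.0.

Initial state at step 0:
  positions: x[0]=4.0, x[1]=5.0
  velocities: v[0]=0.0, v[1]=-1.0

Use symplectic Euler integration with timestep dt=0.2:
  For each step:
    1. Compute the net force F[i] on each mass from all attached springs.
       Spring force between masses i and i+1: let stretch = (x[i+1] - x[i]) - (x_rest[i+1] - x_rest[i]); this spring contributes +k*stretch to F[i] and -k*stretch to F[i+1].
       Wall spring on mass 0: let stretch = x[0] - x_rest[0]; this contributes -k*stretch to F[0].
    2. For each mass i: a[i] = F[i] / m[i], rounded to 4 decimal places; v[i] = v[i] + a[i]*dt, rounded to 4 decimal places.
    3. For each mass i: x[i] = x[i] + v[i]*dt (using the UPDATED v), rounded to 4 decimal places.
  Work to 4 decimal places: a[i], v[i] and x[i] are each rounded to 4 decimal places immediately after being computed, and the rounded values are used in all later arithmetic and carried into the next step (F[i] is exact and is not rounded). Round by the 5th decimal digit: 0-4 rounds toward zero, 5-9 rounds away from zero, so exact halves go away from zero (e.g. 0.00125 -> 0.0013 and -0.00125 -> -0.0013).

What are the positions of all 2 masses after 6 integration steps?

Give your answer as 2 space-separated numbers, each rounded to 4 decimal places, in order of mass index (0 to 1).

Step 0: x=[4.0000 5.0000] v=[0.0000 -1.0000]
Step 1: x=[3.5200 4.9600] v=[-2.4000 -0.2000]
Step 2: x=[2.7072 5.0448] v=[-4.0640 0.4240]
Step 3: x=[1.8353 5.1826] v=[-4.3597 0.6890]
Step 4: x=[1.2053 5.2926] v=[-3.1501 0.5501]
Step 5: x=[1.0364 5.3156] v=[-0.8445 0.1152]
Step 6: x=[1.3863 5.2363] v=[1.7497 -0.3965]

Answer: 1.3863 5.2363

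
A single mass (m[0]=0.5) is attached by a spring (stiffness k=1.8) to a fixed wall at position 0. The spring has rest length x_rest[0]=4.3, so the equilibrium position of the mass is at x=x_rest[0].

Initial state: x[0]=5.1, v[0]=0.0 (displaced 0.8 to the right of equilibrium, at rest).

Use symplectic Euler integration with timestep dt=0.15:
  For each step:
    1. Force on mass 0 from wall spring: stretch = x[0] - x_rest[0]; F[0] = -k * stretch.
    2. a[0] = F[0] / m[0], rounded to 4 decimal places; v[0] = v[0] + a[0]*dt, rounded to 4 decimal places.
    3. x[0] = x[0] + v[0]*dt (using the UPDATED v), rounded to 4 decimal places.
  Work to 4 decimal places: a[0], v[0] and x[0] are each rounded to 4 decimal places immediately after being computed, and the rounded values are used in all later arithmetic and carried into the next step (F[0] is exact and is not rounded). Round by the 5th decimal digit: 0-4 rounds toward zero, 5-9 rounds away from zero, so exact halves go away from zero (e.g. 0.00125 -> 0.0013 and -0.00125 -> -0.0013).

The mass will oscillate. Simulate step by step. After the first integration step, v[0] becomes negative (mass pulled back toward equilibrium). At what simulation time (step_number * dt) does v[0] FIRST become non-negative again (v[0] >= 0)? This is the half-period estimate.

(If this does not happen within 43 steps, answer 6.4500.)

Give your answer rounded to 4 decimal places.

Step 0: x=[5.1000] v=[0.0000]
Step 1: x=[5.0352] v=[-0.4320]
Step 2: x=[4.9109] v=[-0.8290]
Step 3: x=[4.7371] v=[-1.1589]
Step 4: x=[4.5279] v=[-1.3949]
Step 5: x=[4.3002] v=[-1.5180]
Step 6: x=[4.0725] v=[-1.5181]
Step 7: x=[3.8632] v=[-1.3953]
Step 8: x=[3.6893] v=[-1.1594]
Step 9: x=[3.5649] v=[-0.8296]
Step 10: x=[3.5000] v=[-0.4326]
Step 11: x=[3.4999] v=[-0.0006]
Step 12: x=[3.5646] v=[0.4315]
First v>=0 after going negative at step 12, time=1.8000

Answer: 1.8000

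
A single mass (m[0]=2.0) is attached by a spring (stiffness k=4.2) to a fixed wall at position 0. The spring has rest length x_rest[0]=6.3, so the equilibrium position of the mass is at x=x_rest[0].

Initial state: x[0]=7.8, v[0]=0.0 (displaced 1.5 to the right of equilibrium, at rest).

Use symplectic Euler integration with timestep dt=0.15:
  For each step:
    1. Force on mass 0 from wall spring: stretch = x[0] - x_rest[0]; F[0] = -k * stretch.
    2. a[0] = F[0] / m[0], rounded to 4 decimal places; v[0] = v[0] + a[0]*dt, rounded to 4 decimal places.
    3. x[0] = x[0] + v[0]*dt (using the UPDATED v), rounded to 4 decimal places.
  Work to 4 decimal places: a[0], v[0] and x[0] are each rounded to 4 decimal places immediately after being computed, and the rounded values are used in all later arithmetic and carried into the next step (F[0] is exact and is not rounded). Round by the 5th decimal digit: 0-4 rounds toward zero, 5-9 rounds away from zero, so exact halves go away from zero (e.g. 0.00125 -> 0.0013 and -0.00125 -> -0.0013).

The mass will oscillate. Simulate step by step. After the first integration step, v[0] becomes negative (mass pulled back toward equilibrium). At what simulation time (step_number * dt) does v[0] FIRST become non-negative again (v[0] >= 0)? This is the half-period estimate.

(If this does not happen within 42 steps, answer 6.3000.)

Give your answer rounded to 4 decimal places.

Answer: 2.2500

Derivation:
Step 0: x=[7.8000] v=[0.0000]
Step 1: x=[7.7291] v=[-0.4725]
Step 2: x=[7.5907] v=[-0.9227]
Step 3: x=[7.3913] v=[-1.3293]
Step 4: x=[7.1403] v=[-1.6731]
Step 5: x=[6.8496] v=[-1.9378]
Step 6: x=[6.5330] v=[-2.1109]
Step 7: x=[6.2054] v=[-2.1843]
Step 8: x=[5.8822] v=[-2.1545]
Step 9: x=[5.5788] v=[-2.0229]
Step 10: x=[5.3094] v=[-1.7957]
Step 11: x=[5.0868] v=[-1.4837]
Step 12: x=[4.9216] v=[-1.1015]
Step 13: x=[4.8215] v=[-0.6673]
Step 14: x=[4.7913] v=[-0.2016]
Step 15: x=[4.8323] v=[0.2736]
First v>=0 after going negative at step 15, time=2.2500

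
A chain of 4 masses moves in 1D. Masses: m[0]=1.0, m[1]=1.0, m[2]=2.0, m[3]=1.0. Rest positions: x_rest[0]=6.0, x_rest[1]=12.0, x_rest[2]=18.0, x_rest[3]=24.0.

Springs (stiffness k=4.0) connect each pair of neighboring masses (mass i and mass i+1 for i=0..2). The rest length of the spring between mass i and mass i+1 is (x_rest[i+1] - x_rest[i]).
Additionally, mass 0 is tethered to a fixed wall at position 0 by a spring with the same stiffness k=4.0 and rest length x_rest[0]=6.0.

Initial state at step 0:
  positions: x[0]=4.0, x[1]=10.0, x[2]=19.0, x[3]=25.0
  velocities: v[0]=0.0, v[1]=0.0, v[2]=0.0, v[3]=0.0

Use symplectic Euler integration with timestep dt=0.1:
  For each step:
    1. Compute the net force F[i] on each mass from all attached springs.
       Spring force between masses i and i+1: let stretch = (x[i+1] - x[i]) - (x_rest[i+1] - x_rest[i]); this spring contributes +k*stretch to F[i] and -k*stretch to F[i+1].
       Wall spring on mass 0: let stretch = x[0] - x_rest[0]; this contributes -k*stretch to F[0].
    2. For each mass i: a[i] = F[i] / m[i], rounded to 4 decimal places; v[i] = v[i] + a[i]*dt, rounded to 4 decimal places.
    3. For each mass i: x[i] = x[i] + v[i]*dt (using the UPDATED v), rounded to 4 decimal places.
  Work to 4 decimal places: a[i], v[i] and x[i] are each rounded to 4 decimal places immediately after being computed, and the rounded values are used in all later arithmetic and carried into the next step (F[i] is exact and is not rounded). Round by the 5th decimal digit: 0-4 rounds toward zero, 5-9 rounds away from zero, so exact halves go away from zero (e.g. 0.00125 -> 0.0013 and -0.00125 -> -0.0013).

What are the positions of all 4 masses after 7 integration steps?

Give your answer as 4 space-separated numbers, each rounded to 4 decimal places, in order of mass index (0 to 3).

Answer: 5.9993 12.4115 17.8437 24.7536

Derivation:
Step 0: x=[4.0000 10.0000 19.0000 25.0000] v=[0.0000 0.0000 0.0000 0.0000]
Step 1: x=[4.0800 10.1200 18.9400 25.0000] v=[0.8000 1.2000 -0.6000 0.0000]
Step 2: x=[4.2384 10.3512 18.8248 24.9976] v=[1.5840 2.3120 -1.1520 -0.0240]
Step 3: x=[4.4718 10.6768 18.6636 24.9883] v=[2.3338 3.2563 -1.6122 -0.0931]
Step 4: x=[4.7745 11.0737 18.4691 24.9660] v=[3.0271 3.9690 -1.9446 -0.2230]
Step 5: x=[5.1382 11.5145 18.2567 24.9238] v=[3.6370 4.4075 -2.1243 -0.4218]
Step 6: x=[5.5514 11.9699 18.0428 24.8549] v=[4.1322 4.5539 -2.1393 -0.6886]
Step 7: x=[5.9993 12.4115 17.8437 24.7536] v=[4.4790 4.4157 -1.9915 -1.0134]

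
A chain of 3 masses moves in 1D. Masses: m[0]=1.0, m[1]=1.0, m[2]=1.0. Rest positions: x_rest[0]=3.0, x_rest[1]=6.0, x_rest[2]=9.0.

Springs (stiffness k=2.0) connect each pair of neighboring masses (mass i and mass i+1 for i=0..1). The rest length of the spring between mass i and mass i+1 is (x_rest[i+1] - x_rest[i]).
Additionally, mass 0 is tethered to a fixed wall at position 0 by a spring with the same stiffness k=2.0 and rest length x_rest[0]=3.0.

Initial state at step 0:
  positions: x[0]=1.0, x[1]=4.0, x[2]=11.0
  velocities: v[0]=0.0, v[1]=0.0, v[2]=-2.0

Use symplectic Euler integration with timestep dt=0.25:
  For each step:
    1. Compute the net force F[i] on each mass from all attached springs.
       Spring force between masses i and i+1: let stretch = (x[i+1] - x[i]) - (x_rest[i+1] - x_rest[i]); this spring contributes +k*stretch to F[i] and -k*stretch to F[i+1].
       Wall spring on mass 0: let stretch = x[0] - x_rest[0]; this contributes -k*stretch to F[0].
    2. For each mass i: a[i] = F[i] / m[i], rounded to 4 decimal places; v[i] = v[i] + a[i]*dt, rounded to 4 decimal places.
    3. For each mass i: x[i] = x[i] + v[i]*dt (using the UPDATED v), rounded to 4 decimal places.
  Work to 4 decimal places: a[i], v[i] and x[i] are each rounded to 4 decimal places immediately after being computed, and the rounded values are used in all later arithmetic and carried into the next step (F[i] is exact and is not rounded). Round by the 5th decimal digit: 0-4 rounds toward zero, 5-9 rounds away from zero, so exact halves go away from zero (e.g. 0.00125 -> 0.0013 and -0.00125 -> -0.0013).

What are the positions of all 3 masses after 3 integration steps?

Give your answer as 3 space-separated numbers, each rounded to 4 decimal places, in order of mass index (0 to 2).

Answer: 2.4727 6.0469 7.3242

Derivation:
Step 0: x=[1.0000 4.0000 11.0000] v=[0.0000 0.0000 -2.0000]
Step 1: x=[1.2500 4.5000 10.0000] v=[1.0000 2.0000 -4.0000]
Step 2: x=[1.7500 5.2813 8.6875] v=[2.0000 3.1250 -5.2500]
Step 3: x=[2.4727 6.0469 7.3242] v=[2.8907 3.0625 -5.4531]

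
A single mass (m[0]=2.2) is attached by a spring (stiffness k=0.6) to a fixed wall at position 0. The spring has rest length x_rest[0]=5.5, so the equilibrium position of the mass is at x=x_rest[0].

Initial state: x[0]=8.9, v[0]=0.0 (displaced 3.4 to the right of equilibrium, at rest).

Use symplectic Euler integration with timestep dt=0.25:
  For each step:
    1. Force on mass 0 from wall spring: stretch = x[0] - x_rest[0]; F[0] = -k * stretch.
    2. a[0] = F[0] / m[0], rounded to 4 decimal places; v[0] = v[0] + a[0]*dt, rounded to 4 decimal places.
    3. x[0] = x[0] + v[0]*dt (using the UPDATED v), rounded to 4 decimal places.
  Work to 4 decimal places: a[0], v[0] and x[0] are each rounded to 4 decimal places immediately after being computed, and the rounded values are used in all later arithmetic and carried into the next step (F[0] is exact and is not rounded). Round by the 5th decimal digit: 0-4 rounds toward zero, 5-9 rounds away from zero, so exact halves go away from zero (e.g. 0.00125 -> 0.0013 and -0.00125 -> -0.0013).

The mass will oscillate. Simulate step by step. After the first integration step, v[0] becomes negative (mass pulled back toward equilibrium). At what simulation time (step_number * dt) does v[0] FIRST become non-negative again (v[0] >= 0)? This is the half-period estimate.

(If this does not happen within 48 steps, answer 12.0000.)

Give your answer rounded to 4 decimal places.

Step 0: x=[8.9000] v=[0.0000]
Step 1: x=[8.8421] v=[-0.2318]
Step 2: x=[8.7272] v=[-0.4597]
Step 3: x=[8.5573] v=[-0.6797]
Step 4: x=[8.3353] v=[-0.8882]
Step 5: x=[8.0649] v=[-1.0815]
Step 6: x=[7.7508] v=[-1.2564]
Step 7: x=[7.3983] v=[-1.4099]
Step 8: x=[7.0135] v=[-1.5393]
Step 9: x=[6.6029] v=[-1.6425]
Step 10: x=[6.1735] v=[-1.7177]
Step 11: x=[5.7326] v=[-1.7636]
Step 12: x=[5.2877] v=[-1.7795]
Step 13: x=[4.8465] v=[-1.7650]
Step 14: x=[4.4164] v=[-1.7205]
Step 15: x=[4.0048] v=[-1.6466]
Step 16: x=[3.6186] v=[-1.5447]
Step 17: x=[3.2645] v=[-1.4164]
Step 18: x=[2.9485] v=[-1.2640]
Step 19: x=[2.6760] v=[-1.0900]
Step 20: x=[2.4516] v=[-0.8975]
Step 21: x=[2.2792] v=[-0.6897]
Step 22: x=[2.1617] v=[-0.4701]
Step 23: x=[2.1011] v=[-0.2425]
Step 24: x=[2.0984] v=[-0.0108]
Step 25: x=[2.1537] v=[0.2211]
First v>=0 after going negative at step 25, time=6.2500

Answer: 6.2500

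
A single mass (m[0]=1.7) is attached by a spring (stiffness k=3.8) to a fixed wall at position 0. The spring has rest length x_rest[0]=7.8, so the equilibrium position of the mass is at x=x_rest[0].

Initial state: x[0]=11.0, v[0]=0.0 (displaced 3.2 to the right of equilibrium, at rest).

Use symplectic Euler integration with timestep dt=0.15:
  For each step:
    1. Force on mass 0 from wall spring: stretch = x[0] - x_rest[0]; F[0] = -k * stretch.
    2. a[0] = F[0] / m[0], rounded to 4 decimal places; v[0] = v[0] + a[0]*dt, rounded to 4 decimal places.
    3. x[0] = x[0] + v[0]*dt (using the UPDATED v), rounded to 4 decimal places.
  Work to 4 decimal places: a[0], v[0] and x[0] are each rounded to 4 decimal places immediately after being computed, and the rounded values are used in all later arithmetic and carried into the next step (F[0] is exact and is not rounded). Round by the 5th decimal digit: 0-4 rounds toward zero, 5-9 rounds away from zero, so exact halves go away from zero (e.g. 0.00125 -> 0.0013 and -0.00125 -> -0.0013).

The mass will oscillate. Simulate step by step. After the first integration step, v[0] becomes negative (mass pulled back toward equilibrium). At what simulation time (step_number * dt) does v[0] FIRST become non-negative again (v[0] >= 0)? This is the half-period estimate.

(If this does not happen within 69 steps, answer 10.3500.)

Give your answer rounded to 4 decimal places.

Step 0: x=[11.0000] v=[0.0000]
Step 1: x=[10.8391] v=[-1.0729]
Step 2: x=[10.5253] v=[-2.0919]
Step 3: x=[10.0744] v=[-3.0057]
Step 4: x=[9.5092] v=[-3.7683]
Step 5: x=[8.8580] v=[-4.3414]
Step 6: x=[8.1536] v=[-4.6961]
Step 7: x=[7.4314] v=[-4.8147]
Step 8: x=[6.7277] v=[-4.6911]
Step 9: x=[6.0780] v=[-4.3316]
Step 10: x=[5.5149] v=[-3.7542]
Step 11: x=[5.0667] v=[-2.9880]
Step 12: x=[4.7560] v=[-2.0715]
Step 13: x=[4.5984] v=[-1.0509]
Step 14: x=[4.6018] v=[0.0226]
First v>=0 after going negative at step 14, time=2.1000

Answer: 2.1000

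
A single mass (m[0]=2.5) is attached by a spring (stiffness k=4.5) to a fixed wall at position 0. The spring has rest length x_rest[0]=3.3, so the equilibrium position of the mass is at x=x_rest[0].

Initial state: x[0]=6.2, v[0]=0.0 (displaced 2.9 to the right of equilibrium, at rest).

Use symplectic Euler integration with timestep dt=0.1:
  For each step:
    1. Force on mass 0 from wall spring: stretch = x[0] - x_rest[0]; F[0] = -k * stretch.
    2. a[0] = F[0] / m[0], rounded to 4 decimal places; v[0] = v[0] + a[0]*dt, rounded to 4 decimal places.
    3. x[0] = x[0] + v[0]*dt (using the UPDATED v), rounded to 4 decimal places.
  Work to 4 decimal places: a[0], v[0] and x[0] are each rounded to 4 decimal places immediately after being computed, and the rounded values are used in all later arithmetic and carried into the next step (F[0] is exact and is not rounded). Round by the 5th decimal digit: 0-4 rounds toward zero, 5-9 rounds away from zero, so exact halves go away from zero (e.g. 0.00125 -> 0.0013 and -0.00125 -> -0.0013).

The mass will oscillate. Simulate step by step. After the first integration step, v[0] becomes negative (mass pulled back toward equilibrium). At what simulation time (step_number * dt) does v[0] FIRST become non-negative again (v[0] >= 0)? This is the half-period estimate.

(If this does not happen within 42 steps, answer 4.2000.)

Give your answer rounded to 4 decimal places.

Step 0: x=[6.2000] v=[0.0000]
Step 1: x=[6.1478] v=[-0.5220]
Step 2: x=[6.0443] v=[-1.0346]
Step 3: x=[5.8914] v=[-1.5286]
Step 4: x=[5.6919] v=[-1.9951]
Step 5: x=[5.4493] v=[-2.4256]
Step 6: x=[5.1681] v=[-2.8125]
Step 7: x=[4.8532] v=[-3.1488]
Step 8: x=[4.5104] v=[-3.4284]
Step 9: x=[4.1458] v=[-3.6463]
Step 10: x=[3.7660] v=[-3.7985]
Step 11: x=[3.3778] v=[-3.8824]
Step 12: x=[2.9882] v=[-3.8964]
Step 13: x=[2.6042] v=[-3.8403]
Step 14: x=[2.2327] v=[-3.7151]
Step 15: x=[1.8804] v=[-3.5230]
Step 16: x=[1.5537] v=[-3.2675]
Step 17: x=[1.2584] v=[-2.9532]
Step 18: x=[0.9998] v=[-2.5857]
Step 19: x=[0.7826] v=[-2.1717]
Step 20: x=[0.6107] v=[-1.7186]
Step 21: x=[0.4873] v=[-1.2345]
Step 22: x=[0.4145] v=[-0.7282]
Step 23: x=[0.3936] v=[-0.2088]
Step 24: x=[0.4250] v=[0.3144]
First v>=0 after going negative at step 24, time=2.4000

Answer: 2.4000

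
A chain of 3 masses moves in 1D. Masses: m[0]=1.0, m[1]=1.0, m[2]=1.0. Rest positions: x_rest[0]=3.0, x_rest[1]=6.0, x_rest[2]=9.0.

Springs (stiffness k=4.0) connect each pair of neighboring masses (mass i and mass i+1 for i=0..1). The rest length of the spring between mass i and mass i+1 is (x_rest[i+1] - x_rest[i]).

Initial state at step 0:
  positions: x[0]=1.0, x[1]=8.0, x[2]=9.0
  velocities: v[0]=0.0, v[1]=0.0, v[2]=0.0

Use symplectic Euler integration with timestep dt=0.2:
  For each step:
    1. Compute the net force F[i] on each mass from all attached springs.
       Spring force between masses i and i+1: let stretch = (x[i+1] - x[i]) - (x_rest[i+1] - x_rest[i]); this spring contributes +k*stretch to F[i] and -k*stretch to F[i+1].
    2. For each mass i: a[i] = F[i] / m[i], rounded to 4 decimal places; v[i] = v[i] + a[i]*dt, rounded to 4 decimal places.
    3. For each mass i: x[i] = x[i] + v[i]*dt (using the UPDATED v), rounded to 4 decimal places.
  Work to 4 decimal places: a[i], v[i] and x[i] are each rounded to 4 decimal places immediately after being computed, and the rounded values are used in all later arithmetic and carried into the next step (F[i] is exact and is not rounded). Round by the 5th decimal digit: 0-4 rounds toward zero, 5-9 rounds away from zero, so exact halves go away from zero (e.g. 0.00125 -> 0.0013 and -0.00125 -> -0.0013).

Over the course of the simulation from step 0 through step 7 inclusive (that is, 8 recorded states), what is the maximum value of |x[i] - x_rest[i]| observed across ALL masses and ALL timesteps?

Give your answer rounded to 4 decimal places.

Step 0: x=[1.0000 8.0000 9.0000] v=[0.0000 0.0000 0.0000]
Step 1: x=[1.6400 7.0400 9.3200] v=[3.2000 -4.8000 1.6000]
Step 2: x=[2.6640 5.5808 9.7552] v=[5.1200 -7.2960 2.1760]
Step 3: x=[3.6747 4.3228 10.0025] v=[5.0534 -6.2899 1.2365]
Step 4: x=[4.3091 3.8699 9.8210] v=[3.1719 -2.2646 -0.9073]
Step 5: x=[4.3932 4.4394 9.1674] v=[0.4205 2.8476 -3.2682]
Step 6: x=[4.0047 5.7580 8.2373] v=[-1.9425 6.5930 -4.6506]
Step 7: x=[3.4167 7.1928 7.3905] v=[-2.9399 7.1738 -4.2340]
Max displacement = 2.1301

Answer: 2.1301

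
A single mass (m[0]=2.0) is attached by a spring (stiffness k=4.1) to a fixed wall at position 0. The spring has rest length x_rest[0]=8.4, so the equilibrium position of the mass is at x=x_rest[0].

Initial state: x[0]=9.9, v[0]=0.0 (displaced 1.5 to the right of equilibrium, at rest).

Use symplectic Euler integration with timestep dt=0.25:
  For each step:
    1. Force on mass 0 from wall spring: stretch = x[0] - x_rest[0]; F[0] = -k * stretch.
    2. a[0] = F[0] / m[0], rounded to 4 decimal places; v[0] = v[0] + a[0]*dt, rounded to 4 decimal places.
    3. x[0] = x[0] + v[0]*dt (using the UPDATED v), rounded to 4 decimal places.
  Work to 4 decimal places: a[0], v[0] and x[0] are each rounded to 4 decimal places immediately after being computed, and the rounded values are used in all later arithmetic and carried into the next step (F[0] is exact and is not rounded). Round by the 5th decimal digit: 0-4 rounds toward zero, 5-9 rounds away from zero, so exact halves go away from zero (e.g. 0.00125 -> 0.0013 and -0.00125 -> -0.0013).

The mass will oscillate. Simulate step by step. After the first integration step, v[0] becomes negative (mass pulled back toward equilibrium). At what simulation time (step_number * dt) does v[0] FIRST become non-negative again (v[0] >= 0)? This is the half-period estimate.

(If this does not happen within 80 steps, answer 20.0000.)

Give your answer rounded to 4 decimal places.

Answer: 2.2500

Derivation:
Step 0: x=[9.9000] v=[0.0000]
Step 1: x=[9.7078] v=[-0.7688]
Step 2: x=[9.3480] v=[-1.4391]
Step 3: x=[8.8668] v=[-1.9250]
Step 4: x=[8.3258] v=[-2.1642]
Step 5: x=[7.7943] v=[-2.1262]
Step 6: x=[7.3404] v=[-1.8158]
Step 7: x=[7.0222] v=[-1.2728]
Step 8: x=[6.8805] v=[-0.5667]
Step 9: x=[6.9335] v=[0.2121]
First v>=0 after going negative at step 9, time=2.2500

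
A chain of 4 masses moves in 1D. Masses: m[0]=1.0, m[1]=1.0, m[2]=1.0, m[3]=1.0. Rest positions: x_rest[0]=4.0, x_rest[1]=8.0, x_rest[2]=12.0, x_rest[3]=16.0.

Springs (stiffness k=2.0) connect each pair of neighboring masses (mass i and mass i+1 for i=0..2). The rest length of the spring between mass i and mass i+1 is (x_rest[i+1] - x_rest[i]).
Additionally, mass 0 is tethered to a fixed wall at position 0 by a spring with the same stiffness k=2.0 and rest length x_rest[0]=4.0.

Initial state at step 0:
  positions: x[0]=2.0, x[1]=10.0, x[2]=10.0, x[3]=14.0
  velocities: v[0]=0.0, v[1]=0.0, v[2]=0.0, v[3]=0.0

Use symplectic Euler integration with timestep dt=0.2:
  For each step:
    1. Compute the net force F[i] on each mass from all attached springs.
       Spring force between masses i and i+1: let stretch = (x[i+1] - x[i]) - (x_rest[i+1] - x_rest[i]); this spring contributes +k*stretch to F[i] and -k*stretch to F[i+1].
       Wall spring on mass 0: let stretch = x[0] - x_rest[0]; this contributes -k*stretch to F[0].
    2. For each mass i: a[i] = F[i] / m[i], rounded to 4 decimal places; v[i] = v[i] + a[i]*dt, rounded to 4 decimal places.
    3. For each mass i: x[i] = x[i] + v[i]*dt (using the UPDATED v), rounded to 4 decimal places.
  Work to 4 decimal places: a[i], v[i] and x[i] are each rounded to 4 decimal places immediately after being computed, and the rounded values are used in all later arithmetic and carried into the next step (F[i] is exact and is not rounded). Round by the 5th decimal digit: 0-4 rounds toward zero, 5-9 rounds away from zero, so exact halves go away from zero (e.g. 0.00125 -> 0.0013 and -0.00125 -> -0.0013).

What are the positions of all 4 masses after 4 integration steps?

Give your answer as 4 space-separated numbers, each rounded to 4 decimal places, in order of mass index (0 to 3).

Answer: 5.1075 5.7930 11.8767 14.3157

Derivation:
Step 0: x=[2.0000 10.0000 10.0000 14.0000] v=[0.0000 0.0000 0.0000 0.0000]
Step 1: x=[2.4800 9.3600 10.3200 14.0000] v=[2.4000 -3.2000 1.6000 0.0000]
Step 2: x=[3.3120 8.2464 10.8576 14.0256] v=[4.1600 -5.5680 2.6880 0.1280]
Step 3: x=[4.2738 6.9469 11.4397 14.1178] v=[4.8090 -6.4973 2.9107 0.4608]
Step 4: x=[5.1075 5.7930 11.8767 14.3157] v=[4.1687 -5.7694 2.1848 0.9896]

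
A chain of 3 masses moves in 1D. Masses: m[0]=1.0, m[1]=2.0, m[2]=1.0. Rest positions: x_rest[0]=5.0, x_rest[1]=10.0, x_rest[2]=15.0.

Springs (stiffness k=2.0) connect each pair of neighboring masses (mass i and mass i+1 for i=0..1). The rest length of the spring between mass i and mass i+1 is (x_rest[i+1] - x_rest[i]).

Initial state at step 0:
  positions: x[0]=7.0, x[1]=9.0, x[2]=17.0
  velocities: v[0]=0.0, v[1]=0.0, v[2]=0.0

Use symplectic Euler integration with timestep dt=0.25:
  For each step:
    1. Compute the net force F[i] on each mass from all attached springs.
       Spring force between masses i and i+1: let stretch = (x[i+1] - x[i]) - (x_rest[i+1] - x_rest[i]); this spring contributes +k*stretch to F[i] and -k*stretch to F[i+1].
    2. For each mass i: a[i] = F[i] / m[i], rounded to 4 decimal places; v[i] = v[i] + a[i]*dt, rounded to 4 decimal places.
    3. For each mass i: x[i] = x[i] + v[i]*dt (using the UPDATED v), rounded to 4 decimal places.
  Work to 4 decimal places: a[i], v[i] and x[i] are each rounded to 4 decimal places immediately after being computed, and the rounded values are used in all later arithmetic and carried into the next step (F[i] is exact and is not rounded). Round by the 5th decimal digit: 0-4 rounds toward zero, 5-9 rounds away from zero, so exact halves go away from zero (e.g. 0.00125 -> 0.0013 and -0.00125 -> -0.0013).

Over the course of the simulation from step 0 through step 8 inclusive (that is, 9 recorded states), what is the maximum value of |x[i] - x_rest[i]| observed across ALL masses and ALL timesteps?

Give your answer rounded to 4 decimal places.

Answer: 2.0335

Derivation:
Step 0: x=[7.0000 9.0000 17.0000] v=[0.0000 0.0000 0.0000]
Step 1: x=[6.6250 9.3750 16.6250] v=[-1.5000 1.5000 -1.5000]
Step 2: x=[5.9688 10.0313 15.9688] v=[-2.6250 2.6250 -2.6250]
Step 3: x=[5.1954 10.8048 15.1954] v=[-3.0938 3.0938 -3.0938]
Step 4: x=[4.4981 11.5021 14.4981] v=[-2.7891 2.7891 -2.7891]
Step 5: x=[4.0513 11.9489 14.0513] v=[-1.7871 1.7871 -1.7871]
Step 6: x=[3.9667 12.0335 13.9667] v=[-0.3383 0.3383 -0.3383]
Step 7: x=[4.2655 11.7347 14.2655] v=[1.1951 -1.1951 1.1951]
Step 8: x=[4.8729 11.1273 14.8729] v=[2.4297 -2.4297 2.4297]
Max displacement = 2.0335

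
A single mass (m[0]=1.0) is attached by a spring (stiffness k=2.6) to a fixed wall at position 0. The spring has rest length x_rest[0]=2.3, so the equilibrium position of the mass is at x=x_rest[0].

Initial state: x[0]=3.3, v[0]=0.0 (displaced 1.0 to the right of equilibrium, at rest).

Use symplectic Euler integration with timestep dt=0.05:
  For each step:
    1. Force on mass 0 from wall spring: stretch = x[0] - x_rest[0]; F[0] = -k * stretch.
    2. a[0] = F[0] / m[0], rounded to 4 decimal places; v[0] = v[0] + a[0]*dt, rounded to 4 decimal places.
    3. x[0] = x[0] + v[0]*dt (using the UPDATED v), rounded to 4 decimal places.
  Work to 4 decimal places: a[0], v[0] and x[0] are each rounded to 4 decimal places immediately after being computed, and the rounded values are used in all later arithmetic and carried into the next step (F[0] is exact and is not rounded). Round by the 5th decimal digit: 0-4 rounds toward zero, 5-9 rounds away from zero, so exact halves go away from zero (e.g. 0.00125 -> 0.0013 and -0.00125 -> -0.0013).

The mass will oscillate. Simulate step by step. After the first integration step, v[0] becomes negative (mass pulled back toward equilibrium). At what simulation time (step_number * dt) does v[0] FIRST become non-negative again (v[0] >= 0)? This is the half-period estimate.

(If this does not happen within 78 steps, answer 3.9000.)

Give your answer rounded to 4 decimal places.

Answer: 1.9500

Derivation:
Step 0: x=[3.3000] v=[0.0000]
Step 1: x=[3.2935] v=[-0.1300]
Step 2: x=[3.2805] v=[-0.2592]
Step 3: x=[3.2612] v=[-0.3867]
Step 4: x=[3.2356] v=[-0.5117]
Step 5: x=[3.2039] v=[-0.6333]
Step 6: x=[3.1664] v=[-0.7508]
Step 7: x=[3.1232] v=[-0.8634]
Step 8: x=[3.0747] v=[-0.9704]
Step 9: x=[3.0211] v=[-1.0711]
Step 10: x=[2.9629] v=[-1.1648]
Step 11: x=[2.9004] v=[-1.2510]
Step 12: x=[2.8339] v=[-1.3291]
Step 13: x=[2.7640] v=[-1.3985]
Step 14: x=[2.6911] v=[-1.4588]
Step 15: x=[2.6156] v=[-1.5096]
Step 16: x=[2.5381] v=[-1.5506]
Step 17: x=[2.4590] v=[-1.5816]
Step 18: x=[2.3789] v=[-1.6023]
Step 19: x=[2.2983] v=[-1.6126]
Step 20: x=[2.2177] v=[-1.6124]
Step 21: x=[2.1376] v=[-1.6017]
Step 22: x=[2.0586] v=[-1.5806]
Step 23: x=[1.9811] v=[-1.5492]
Step 24: x=[1.9057] v=[-1.5077]
Step 25: x=[1.8329] v=[-1.4564]
Step 26: x=[1.7631] v=[-1.3957]
Step 27: x=[1.6968] v=[-1.3259]
Step 28: x=[1.6344] v=[-1.2475]
Step 29: x=[1.5764] v=[-1.1610]
Step 30: x=[1.5231] v=[-1.0669]
Step 31: x=[1.4748] v=[-0.9659]
Step 32: x=[1.4319] v=[-0.8586]
Step 33: x=[1.3946] v=[-0.7457]
Step 34: x=[1.3632] v=[-0.6280]
Step 35: x=[1.3379] v=[-0.5062]
Step 36: x=[1.3188] v=[-0.3811]
Step 37: x=[1.3061] v=[-0.2535]
Step 38: x=[1.2999] v=[-0.1243]
Step 39: x=[1.3002] v=[0.0057]
First v>=0 after going negative at step 39, time=1.9500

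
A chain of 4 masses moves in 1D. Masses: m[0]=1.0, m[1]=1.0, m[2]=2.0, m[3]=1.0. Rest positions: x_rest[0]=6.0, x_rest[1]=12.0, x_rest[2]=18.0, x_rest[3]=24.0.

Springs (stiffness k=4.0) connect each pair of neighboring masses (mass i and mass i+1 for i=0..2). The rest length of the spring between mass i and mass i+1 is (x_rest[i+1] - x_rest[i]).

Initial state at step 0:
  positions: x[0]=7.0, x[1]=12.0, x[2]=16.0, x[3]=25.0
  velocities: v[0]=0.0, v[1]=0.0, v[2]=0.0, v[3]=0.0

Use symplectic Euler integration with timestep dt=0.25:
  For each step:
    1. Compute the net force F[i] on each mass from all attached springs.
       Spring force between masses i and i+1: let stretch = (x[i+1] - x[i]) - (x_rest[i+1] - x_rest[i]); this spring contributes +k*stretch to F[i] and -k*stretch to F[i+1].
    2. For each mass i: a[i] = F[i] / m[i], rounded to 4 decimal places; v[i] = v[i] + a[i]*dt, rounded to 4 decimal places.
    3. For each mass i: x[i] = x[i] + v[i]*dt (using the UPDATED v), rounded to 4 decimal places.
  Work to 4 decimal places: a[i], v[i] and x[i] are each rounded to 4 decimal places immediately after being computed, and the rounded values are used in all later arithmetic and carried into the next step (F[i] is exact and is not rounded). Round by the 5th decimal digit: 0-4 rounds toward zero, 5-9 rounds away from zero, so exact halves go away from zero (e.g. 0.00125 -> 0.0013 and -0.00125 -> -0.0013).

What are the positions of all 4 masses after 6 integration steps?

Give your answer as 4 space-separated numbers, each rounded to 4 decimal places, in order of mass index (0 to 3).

Step 0: x=[7.0000 12.0000 16.0000 25.0000] v=[0.0000 0.0000 0.0000 0.0000]
Step 1: x=[6.7500 11.7500 16.6250 24.2500] v=[-1.0000 -1.0000 2.5000 -3.0000]
Step 2: x=[6.2500 11.4688 17.5938 23.0938] v=[-2.0000 -1.1250 3.8750 -4.6250]
Step 3: x=[5.5547 11.4141 18.4844 22.0626] v=[-2.7812 -0.2188 3.5625 -4.1250]
Step 4: x=[4.8243 11.6621 18.9385 21.6368] v=[-2.9218 0.9921 1.8165 -1.7032]
Step 5: x=[4.3033 12.0198 18.8204 22.0364] v=[-2.0840 1.4307 -0.4726 1.5985]
Step 6: x=[4.2114 12.1485 18.2542 23.1320] v=[-0.3675 0.5148 -2.2649 4.3825]

Answer: 4.2114 12.1485 18.2542 23.1320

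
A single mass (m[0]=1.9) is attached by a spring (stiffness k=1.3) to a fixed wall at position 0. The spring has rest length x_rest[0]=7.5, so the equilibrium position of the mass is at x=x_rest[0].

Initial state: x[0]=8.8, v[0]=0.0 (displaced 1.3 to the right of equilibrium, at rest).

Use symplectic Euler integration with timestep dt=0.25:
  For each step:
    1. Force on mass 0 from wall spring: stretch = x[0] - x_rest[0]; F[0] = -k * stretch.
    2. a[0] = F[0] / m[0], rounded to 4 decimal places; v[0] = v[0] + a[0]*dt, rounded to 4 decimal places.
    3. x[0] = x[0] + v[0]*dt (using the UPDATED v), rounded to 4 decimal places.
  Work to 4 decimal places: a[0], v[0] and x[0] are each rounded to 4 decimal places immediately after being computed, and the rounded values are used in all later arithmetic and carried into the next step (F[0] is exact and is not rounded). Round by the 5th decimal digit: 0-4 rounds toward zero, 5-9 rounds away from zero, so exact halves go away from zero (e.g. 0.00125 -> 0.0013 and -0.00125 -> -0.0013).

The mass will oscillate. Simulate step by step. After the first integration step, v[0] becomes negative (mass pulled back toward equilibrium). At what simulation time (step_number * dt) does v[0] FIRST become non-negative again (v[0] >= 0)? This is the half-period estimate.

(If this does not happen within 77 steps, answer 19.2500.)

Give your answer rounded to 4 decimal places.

Step 0: x=[8.8000] v=[0.0000]
Step 1: x=[8.7444] v=[-0.2224]
Step 2: x=[8.6356] v=[-0.4353]
Step 3: x=[8.4782] v=[-0.6296]
Step 4: x=[8.2790] v=[-0.7969]
Step 5: x=[8.0465] v=[-0.9302]
Step 6: x=[7.7906] v=[-1.0237]
Step 7: x=[7.5223] v=[-1.0734]
Step 8: x=[7.2530] v=[-1.0772]
Step 9: x=[6.9943] v=[-1.0350]
Step 10: x=[6.7572] v=[-0.9485]
Step 11: x=[6.5518] v=[-0.8215]
Step 12: x=[6.3870] v=[-0.6593]
Step 13: x=[6.2698] v=[-0.4689]
Step 14: x=[6.2052] v=[-0.2585]
Step 15: x=[6.1960] v=[-0.0370]
Step 16: x=[6.2425] v=[0.1861]
First v>=0 after going negative at step 16, time=4.0000

Answer: 4.0000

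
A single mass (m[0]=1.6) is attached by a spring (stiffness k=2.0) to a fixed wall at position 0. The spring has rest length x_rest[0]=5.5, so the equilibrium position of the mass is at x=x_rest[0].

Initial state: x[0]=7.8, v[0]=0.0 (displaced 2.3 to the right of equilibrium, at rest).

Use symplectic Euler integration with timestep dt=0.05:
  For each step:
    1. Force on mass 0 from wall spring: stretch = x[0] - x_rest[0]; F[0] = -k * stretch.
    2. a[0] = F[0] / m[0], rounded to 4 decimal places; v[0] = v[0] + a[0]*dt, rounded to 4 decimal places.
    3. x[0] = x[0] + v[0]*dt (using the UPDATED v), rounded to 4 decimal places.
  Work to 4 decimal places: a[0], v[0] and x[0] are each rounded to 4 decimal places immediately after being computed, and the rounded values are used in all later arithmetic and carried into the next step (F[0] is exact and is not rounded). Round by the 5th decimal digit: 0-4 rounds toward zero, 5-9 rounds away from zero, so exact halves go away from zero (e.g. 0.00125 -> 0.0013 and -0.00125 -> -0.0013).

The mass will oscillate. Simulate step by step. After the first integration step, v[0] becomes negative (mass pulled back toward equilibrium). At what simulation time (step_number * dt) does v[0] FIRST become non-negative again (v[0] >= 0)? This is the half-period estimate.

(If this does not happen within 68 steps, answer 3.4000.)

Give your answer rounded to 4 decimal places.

Answer: 2.8500

Derivation:
Step 0: x=[7.8000] v=[0.0000]
Step 1: x=[7.7928] v=[-0.1438]
Step 2: x=[7.7784] v=[-0.2871]
Step 3: x=[7.7569] v=[-0.4295]
Step 4: x=[7.7284] v=[-0.5706]
Step 5: x=[7.6929] v=[-0.7099]
Step 6: x=[7.6506] v=[-0.8470]
Step 7: x=[7.6015] v=[-0.9814]
Step 8: x=[7.5459] v=[-1.1127]
Step 9: x=[7.4839] v=[-1.2406]
Step 10: x=[7.4157] v=[-1.3646]
Step 11: x=[7.3415] v=[-1.4843]
Step 12: x=[7.2615] v=[-1.5994]
Step 13: x=[7.1760] v=[-1.7095]
Step 14: x=[7.0853] v=[-1.8143]
Step 15: x=[6.9896] v=[-1.9134]
Step 16: x=[6.8893] v=[-2.0065]
Step 17: x=[6.7846] v=[-2.0933]
Step 18: x=[6.6759] v=[-2.1736]
Step 19: x=[6.5635] v=[-2.2471]
Step 20: x=[6.4478] v=[-2.3136]
Step 21: x=[6.3292] v=[-2.3728]
Step 22: x=[6.2080] v=[-2.4246]
Step 23: x=[6.0846] v=[-2.4689]
Step 24: x=[5.9593] v=[-2.5054]
Step 25: x=[5.8326] v=[-2.5341]
Step 26: x=[5.7049] v=[-2.5549]
Step 27: x=[5.5765] v=[-2.5677]
Step 28: x=[5.4479] v=[-2.5725]
Step 29: x=[5.3194] v=[-2.5692]
Step 30: x=[5.1915] v=[-2.5579]
Step 31: x=[5.0646] v=[-2.5386]
Step 32: x=[4.9390] v=[-2.5114]
Step 33: x=[4.8152] v=[-2.4763]
Step 34: x=[4.6935] v=[-2.4335]
Step 35: x=[4.5743] v=[-2.3831]
Step 36: x=[4.4580] v=[-2.3252]
Step 37: x=[4.3450] v=[-2.2601]
Step 38: x=[4.2356] v=[-2.1879]
Step 39: x=[4.1302] v=[-2.1089]
Step 40: x=[4.0290] v=[-2.0233]
Step 41: x=[3.9324] v=[-1.9314]
Step 42: x=[3.8407] v=[-1.8334]
Step 43: x=[3.7542] v=[-1.7297]
Step 44: x=[3.6732] v=[-1.6206]
Step 45: x=[3.5979] v=[-1.5064]
Step 46: x=[3.5285] v=[-1.3875]
Step 47: x=[3.4653] v=[-1.2643]
Step 48: x=[3.4084] v=[-1.1371]
Step 49: x=[3.3581] v=[-1.0064]
Step 50: x=[3.3145] v=[-0.8725]
Step 51: x=[3.2777] v=[-0.7359]
Step 52: x=[3.2479] v=[-0.5970]
Step 53: x=[3.2251] v=[-0.4562]
Step 54: x=[3.2094] v=[-0.3140]
Step 55: x=[3.2009] v=[-0.1708]
Step 56: x=[3.1995] v=[-0.0271]
Step 57: x=[3.2053] v=[0.1167]
First v>=0 after going negative at step 57, time=2.8500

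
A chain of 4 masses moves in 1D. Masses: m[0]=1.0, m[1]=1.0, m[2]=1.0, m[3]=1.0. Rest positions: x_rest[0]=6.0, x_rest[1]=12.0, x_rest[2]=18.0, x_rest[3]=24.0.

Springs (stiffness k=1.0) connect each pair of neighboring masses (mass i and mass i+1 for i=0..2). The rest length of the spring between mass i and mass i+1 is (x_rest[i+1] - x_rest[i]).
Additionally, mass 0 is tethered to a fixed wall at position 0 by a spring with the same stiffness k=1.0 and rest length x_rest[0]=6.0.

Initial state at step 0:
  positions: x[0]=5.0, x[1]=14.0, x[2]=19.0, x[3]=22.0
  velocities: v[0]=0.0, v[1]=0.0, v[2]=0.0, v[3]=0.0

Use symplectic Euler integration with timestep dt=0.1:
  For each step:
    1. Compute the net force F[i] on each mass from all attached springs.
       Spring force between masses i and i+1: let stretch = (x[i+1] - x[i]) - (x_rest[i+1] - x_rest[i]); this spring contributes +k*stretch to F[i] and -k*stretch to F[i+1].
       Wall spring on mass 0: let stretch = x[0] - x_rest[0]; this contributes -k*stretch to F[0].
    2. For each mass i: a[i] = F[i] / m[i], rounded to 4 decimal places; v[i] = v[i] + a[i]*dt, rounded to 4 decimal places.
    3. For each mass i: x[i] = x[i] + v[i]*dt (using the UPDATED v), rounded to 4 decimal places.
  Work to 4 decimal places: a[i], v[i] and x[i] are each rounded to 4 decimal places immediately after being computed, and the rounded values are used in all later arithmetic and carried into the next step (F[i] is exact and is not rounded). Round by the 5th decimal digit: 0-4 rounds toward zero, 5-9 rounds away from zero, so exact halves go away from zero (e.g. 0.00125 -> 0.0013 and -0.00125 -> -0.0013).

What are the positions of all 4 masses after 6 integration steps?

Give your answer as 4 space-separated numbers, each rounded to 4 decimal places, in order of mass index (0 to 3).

Answer: 5.7588 13.2276 18.6009 22.5958

Derivation:
Step 0: x=[5.0000 14.0000 19.0000 22.0000] v=[0.0000 0.0000 0.0000 0.0000]
Step 1: x=[5.0400 13.9600 18.9800 22.0300] v=[0.4000 -0.4000 -0.2000 0.3000]
Step 2: x=[5.1188 13.8810 18.9403 22.0895] v=[0.7880 -0.7900 -0.3970 0.5950]
Step 3: x=[5.2340 13.7650 18.8815 22.1775] v=[1.1523 -1.1603 -0.5880 0.8801]
Step 4: x=[5.3822 13.6148 18.8045 22.2926] v=[1.4820 -1.5018 -0.7701 1.1505]
Step 5: x=[5.5589 13.4342 18.7105 22.4328] v=[1.7670 -1.8061 -0.9403 1.4017]
Step 6: x=[5.7588 13.2276 18.6009 22.5958] v=[1.9986 -2.0660 -1.0957 1.6295]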